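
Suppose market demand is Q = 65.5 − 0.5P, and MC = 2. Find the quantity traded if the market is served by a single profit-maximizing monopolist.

Q = 32.25

Inverting demand: P = 131 − 2Q.
A monopolist chooses Q where MR = MC. MR = 131 − 4Q; setting this equal to 2 gives Q = 32.25 and P = 66.5.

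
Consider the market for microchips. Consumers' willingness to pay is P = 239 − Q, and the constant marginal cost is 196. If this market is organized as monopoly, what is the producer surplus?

The monopolist equates marginal revenue to marginal cost: 239 − 2Q = 196, so Q = 21.5. From demand, P = 217.5.
PS = (217.5 − 196)·21.5 = 462.25.

PS = 462.25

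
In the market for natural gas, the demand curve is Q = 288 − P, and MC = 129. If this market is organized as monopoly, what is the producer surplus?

PS = 6320.25

Inverting demand: P = 288 − Q.
A monopolist chooses Q where MR = MC. MR = 288 − 2Q; setting this equal to 129 gives Q = 79.5 and P = 208.5.
PS = (208.5 − 129)·79.5 = 6320.25.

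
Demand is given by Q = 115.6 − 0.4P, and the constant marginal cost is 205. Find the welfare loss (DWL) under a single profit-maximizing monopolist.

DWL = 352.8

Inverting demand: P = 289 − 2.5Q.
Under competition P = MC = 205, so Q = (289 − 205)/2.5 = 33.6.
A monopolist chooses Q where MR = MC. MR = 289 − 5Q; setting this equal to 205 gives Q = 16.8 and P = 247.
DWL is the triangle between Q = 16.8 and Q = 33.6: ½·(33.6 − 16.8)·(247 − 205) = 352.8.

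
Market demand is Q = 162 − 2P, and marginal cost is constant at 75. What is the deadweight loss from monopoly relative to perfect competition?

DWL = 9

Inverting demand: P = 81 − 0.5Q.
Perfect competition: P = MC = 75, so 81 − 0.5Q = 75 and Q = 12.
A monopolist chooses Q where MR = MC. MR = 81 − Q; setting this equal to 75 gives Q = 6 and P = 78.
DWL is the triangle between Q = 6 and Q = 12: ½·(12 − 6)·(78 − 75) = 9.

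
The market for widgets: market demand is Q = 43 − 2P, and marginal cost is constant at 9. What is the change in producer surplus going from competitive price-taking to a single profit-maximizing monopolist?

Inverting demand: P = 21.5 − 0.5Q.
Competitive firms price at marginal cost: P = 9, giving Q = 25.
PS = (9 − 9)·25 = 0.
Monopoly sets MR = MC: 21.5 − Q = 9 ⇒ Q = 12.5, P = 21.5 − 0.5·12.5 = 15.25.
PS = (15.25 − 9)·12.5 = 78.125.
Change in producer surplus: 78.125 − 0 = 78.125.

Producer surplus rises by 78.125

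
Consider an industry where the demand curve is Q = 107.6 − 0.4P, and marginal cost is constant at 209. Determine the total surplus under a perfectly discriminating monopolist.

TS = 720

Inverting demand: P = 269 − 2.5Q.
With perfect price discrimination, output is the efficient level Q = 24 (where demand meets MC), but every buyer pays their willingness to pay: CS = 0 and PS = total surplus.
TS = 720 (equal to competitive TS).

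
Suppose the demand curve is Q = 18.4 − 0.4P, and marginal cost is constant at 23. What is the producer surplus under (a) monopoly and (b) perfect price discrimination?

Inverting demand: P = 46 − 2.5Q.
A monopolist chooses Q where MR = MC. MR = 46 − 5Q; setting this equal to 23 gives Q = 4.6 and P = 34.5.
PS = (34.5 − 23)·4.6 = 52.9.
A perfectly discriminating monopolist sells every unit with P(Q) ≥ MC(Q), so output equals the competitive quantity Q = 9.2. Each buyer pays their reservation price, so CS = 0 and the firm captures all surplus.
PS = ½·(46 − 23)·9.2 = 105.8.

Monopoly: PS = 52.9; Perfect PD: PS = 105.8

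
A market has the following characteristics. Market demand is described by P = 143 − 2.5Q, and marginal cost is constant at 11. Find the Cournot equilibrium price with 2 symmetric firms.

P = 55

Cournot with 2 identical firms: the symmetric best-response condition is 143 − 7.5q = 11. Each firm produces q = 17.6, total output Q = 35.2, price P = 55.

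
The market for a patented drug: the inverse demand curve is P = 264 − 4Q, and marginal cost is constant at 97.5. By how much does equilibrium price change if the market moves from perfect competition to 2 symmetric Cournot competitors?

Under competition P = MC = 97.5, so Q = (264 − 97.5)/4 = 41.625.
With 2 symmetric Cournot firms, each firm's FOC gives 264 − 12q = 97.5, so q = 13.875, Q = 2·13.875 = 27.75, and P = 153.
Change in equilibrium price: 153 − 97.5 = 55.5.

P rises by 55.5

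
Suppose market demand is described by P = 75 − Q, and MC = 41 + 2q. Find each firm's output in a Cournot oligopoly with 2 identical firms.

q_i = 6.8

With 2 symmetric Cournot firms, each firm's FOC gives 75 − 3q = 41 + 2q, so q = 6.8, Q = 2·6.8 = 13.6, and P = 61.4.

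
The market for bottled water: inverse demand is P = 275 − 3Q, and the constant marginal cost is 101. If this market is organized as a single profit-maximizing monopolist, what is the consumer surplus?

The monopolist equates marginal revenue to marginal cost: 275 − 6Q = 101, so Q = 29. From demand, P = 188.
CS = ½·(275 − 188)·29 = 1261.5.

CS = 1261.5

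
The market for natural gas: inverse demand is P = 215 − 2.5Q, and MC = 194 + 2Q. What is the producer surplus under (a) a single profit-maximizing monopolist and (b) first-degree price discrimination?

Monopoly: PS = 31.5; Perfect PD: PS = 49

The monopolist equates marginal revenue to marginal cost: 215 − 5Q = 194 + 2Q, so Q = 3. From demand, P = 207.5.
PS = P·Q − VC(Q) = 207.5·3 − (194·3 + ½·2·3²) = 31.5.
A perfectly discriminating monopolist sells every unit with P(Q) ≥ MC(Q), so output equals the competitive quantity Q = 14/3. Each buyer pays their reservation price, so CS = 0 and the firm captures all surplus.
PS = ½·(215 − 194)·14/3 = 49.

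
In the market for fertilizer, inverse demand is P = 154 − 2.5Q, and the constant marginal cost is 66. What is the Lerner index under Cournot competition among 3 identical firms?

Lerner index = 0.25

With 3 symmetric Cournot firms, each firm's FOC gives 154 − 10q = 66, so q = 8.8, Q = 3·8.8 = 26.4, and P = 88.
Lerner index = (P − MC)/P = (88 − 66)/88 = 0.25.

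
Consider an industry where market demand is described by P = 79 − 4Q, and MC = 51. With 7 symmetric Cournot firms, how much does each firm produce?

q_i = 0.875

Cournot with 7 identical firms: the symmetric best-response condition is 79 − 32q = 51. Each firm produces q = 0.875, total output Q = 6.125, price P = 54.5.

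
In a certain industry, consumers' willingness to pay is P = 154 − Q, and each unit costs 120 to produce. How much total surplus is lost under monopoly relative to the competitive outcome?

Perfect competition: P = MC = 120, so 154 − Q = 120 and Q = 34.
The monopolist equates marginal revenue to marginal cost: 154 − 2Q = 120, so Q = 17. From demand, P = 137.
DWL is the triangle between Q = 17 and Q = 34: ½·(34 − 17)·(137 − 120) = 144.5.

DWL = 144.5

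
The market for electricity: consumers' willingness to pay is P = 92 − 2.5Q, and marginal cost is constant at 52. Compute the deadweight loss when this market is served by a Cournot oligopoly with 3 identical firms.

Under competition P = MC = 52, so Q = (92 − 52)/2.5 = 16.
Cournot with 3 identical firms: the symmetric best-response condition is 92 − 10q = 52. Each firm produces q = 4, total output Q = 12, price P = 62.
DWL is the triangle between Q = 12 and Q = 16: ½·(16 − 12)·(62 − 52) = 20.

DWL = 20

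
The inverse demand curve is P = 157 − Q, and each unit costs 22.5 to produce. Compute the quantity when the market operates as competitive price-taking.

Q = 134.5

Under competition P = MC = 22.5, so Q = (157 − 22.5)/1 = 134.5.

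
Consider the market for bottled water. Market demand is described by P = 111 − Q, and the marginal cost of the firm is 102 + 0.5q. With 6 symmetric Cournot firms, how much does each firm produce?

Cournot with 6 identical firms: the symmetric best-response condition is 111 − 7q = 102 + 0.5q. Each firm produces q = 1.2, total output Q = 7.2, price P = 103.8.

q_i = 1.2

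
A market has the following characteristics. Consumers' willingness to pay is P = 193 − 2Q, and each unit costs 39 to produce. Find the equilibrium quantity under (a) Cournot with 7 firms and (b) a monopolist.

Cournot: Q = 67.375; Monopoly: Q = 38.5

With 7 symmetric Cournot firms, each firm's FOC gives 193 − 16q = 39, so q = 9.625, Q = 7·9.625 = 67.375, and P = 58.25.
The monopolist equates marginal revenue to marginal cost: 193 − 4Q = 39, so Q = 38.5. From demand, P = 116.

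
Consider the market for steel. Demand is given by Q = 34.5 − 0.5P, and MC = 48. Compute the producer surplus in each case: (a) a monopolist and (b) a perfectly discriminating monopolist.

Monopoly: PS = 55.125; Perfect PD: PS = 110.25

Inverting demand: P = 69 − 2Q.
The monopolist equates marginal revenue to marginal cost: 69 − 4Q = 48, so Q = 5.25. From demand, P = 58.5.
PS = (58.5 − 48)·5.25 = 55.125.
A perfectly discriminating monopolist sells every unit with P(Q) ≥ MC(Q), so output equals the competitive quantity Q = 10.5. Each buyer pays their reservation price, so CS = 0 and the firm captures all surplus.
PS = ½·(69 − 48)·10.5 = 110.25.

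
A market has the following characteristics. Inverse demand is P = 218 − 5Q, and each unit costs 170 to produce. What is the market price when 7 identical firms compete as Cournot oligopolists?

P = 176

Cournot with 7 identical firms: the symmetric best-response condition is 218 − 40q = 170. Each firm produces q = 1.2, total output Q = 8.4, price P = 176.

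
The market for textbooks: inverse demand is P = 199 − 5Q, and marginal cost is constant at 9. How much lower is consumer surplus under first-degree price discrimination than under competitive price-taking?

CS falls by 3610

Competitive firms price at marginal cost: P = 9, giving Q = 38.
CS = ½·(199 − 9)·38 = 3610.
Under first-degree price discrimination the firm charges each unit its demand price and produces up to where P = MC, i.e. Q = 38. Consumer surplus is zero; producer surplus equals total surplus.
CS = 0.
Change in consumer surplus: 0 − 3610 = −3610.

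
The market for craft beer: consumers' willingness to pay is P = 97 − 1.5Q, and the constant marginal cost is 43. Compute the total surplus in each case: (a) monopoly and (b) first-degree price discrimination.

Monopoly: TS = 729; Perfect PD: TS = 972

Monopoly sets MR = MC: 97 − 3Q = 43 ⇒ Q = 18, P = 97 − 1.5·18 = 70.
CS = ½·(97 − 70)·18 = 243; PS = (70 − 43)·18 = 486; TS = 729.
Under first-degree price discrimination the firm charges each unit its demand price and produces up to where P = MC, i.e. Q = 36. Consumer surplus is zero; producer surplus equals total surplus.
TS = 972 (equal to competitive TS).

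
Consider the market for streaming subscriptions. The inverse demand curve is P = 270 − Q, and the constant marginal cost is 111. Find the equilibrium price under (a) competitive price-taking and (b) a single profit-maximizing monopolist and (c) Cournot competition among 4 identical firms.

Competition: P = 111; Monopoly: P = 190.5; Cournot: P = 142.8

Competitive firms price at marginal cost: P = 111, giving Q = 159.
A monopolist chooses Q where MR = MC. MR = 270 − 2Q; setting this equal to 111 gives Q = 79.5 and P = 190.5.
With 4 symmetric Cournot firms, each firm's FOC gives 270 − 5q = 111, so q = 31.8, Q = 4·31.8 = 127.2, and P = 142.8.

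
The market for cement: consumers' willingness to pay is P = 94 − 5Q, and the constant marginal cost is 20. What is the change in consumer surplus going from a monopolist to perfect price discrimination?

Monopoly sets MR = MC: 94 − 10Q = 20 ⇒ Q = 7.4, P = 94 − 5·7.4 = 57.
CS = ½·(94 − 57)·7.4 = 136.9.
With perfect price discrimination, output is the efficient level Q = 14.8 (where demand meets MC), but every buyer pays their willingness to pay: CS = 0 and PS = total surplus.
CS = 0.
Change in consumer surplus: 0 − 136.9 = −136.9.

Consumer surplus falls by 136.9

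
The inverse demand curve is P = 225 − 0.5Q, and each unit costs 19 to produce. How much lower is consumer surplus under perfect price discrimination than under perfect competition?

Consumer surplus falls by 42436

Under competition P = MC = 19, so Q = (225 − 19)/0.5 = 412.
CS = ½·(225 − 19)·412 = 42436.
Under first-degree price discrimination the firm charges each unit its demand price and produces up to where P = MC, i.e. Q = 412. Consumer surplus is zero; producer surplus equals total surplus.
CS = 0.
Change in consumer surplus: 0 − 42436 = −42436.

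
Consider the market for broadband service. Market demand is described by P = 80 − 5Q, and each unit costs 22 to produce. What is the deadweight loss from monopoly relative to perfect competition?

Under competition P = MC = 22, so Q = (80 − 22)/5 = 11.6.
The monopolist equates marginal revenue to marginal cost: 80 − 10Q = 22, so Q = 5.8. From demand, P = 51.
DWL is the triangle between Q = 5.8 and Q = 11.6: ½·(11.6 − 5.8)·(51 − 22) = 84.1.

DWL = 84.1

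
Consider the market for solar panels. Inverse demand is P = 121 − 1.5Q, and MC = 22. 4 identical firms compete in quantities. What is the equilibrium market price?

P = 41.8

In a 4-firm Cournot equilibrium, symmetry and the first-order condition give q = (121 − 22)/(7.5) = 13.2. So Q = 52.8 and P = 41.8.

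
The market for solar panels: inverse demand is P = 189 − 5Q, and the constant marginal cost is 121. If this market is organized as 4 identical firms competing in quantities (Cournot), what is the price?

P = 134.6

Cournot with 4 identical firms: the symmetric best-response condition is 189 − 25q = 121. Each firm produces q = 2.72, total output Q = 10.88, price P = 134.6.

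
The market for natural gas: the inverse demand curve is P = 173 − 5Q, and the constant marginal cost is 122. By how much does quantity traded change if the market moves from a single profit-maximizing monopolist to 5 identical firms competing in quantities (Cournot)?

The monopolist equates marginal revenue to marginal cost: 173 − 10Q = 122, so Q = 5.1. From demand, P = 147.5.
With 5 symmetric Cournot firms, each firm's FOC gives 173 − 30q = 122, so q = 1.7, Q = 5·1.7 = 8.5, and P = 130.5.
Change in quantity traded: 8.5 − 5.1 = 3.4.

Q rises by 3.4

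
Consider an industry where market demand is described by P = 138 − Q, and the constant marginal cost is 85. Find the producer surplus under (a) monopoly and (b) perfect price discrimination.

A monopolist chooses Q where MR = MC. MR = 138 − 2Q; setting this equal to 85 gives Q = 26.5 and P = 111.5.
PS = (111.5 − 85)·26.5 = 702.25.
A perfectly discriminating monopolist sells every unit with P(Q) ≥ MC(Q), so output equals the competitive quantity Q = 53. Each buyer pays their reservation price, so CS = 0 and the firm captures all surplus.
PS = ½·(138 − 85)·53 = 1404.5.

Monopoly: PS = 702.25; Perfect PD: PS = 1404.5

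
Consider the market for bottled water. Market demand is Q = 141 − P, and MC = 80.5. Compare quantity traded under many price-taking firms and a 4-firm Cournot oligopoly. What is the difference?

Inverting demand: P = 141 − Q.
Under competition P = MC = 80.5, so Q = (141 − 80.5)/1 = 60.5.
Cournot with 4 identical firms: the symmetric best-response condition is 141 − 5q = 80.5. Each firm produces q = 12.1, total output Q = 48.4, price P = 92.6.
Change in quantity traded: 48.4 − 60.5 = −12.1.

Q falls by 12.1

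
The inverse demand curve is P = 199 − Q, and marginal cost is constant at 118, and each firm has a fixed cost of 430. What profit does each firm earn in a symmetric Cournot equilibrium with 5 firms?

Cournot with 5 identical firms: the symmetric best-response condition is 199 − 6q = 118. Each firm produces q = 13.5, total output Q = 67.5, price P = 131.5.
Each firm's profit = (131.5 − 118)·13.5 − 430 = −247.75.

π_i = −247.75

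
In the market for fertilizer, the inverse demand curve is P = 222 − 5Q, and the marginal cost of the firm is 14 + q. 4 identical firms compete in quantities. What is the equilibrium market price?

In a 4-firm Cournot equilibrium, symmetry and the first-order condition give q = (222 − 14)/(26) = 8. So Q = 32 and P = 62.

P = 62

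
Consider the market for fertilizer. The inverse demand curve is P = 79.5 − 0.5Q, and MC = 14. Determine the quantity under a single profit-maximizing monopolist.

Q = 65.5

The monopolist equates marginal revenue to marginal cost: 79.5 − Q = 14, so Q = 65.5. From demand, P = 46.75.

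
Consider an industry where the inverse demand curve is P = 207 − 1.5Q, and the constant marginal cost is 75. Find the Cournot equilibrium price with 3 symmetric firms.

P = 108

In a 3-firm Cournot equilibrium, symmetry and the first-order condition give q = (207 − 75)/(6) = 22. So Q = 66 and P = 108.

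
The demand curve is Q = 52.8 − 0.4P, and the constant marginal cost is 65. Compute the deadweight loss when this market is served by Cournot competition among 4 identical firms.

Inverting demand: P = 132 − 2.5Q.
Under competition P = MC = 65, so Q = (132 − 65)/2.5 = 26.8.
With 4 symmetric Cournot firms, each firm's FOC gives 132 − 12.5q = 65, so q = 5.36, Q = 4·5.36 = 21.44, and P = 78.4.
DWL is the triangle between Q = 21.44 and Q = 26.8: ½·(26.8 − 21.44)·(78.4 − 65) = 35.912.

DWL = 35.912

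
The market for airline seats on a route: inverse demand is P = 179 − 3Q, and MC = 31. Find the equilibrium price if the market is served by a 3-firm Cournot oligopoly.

P = 68

With 3 symmetric Cournot firms, each firm's FOC gives 179 − 12q = 31, so q = 37/3, Q = 3·37/3 = 37, and P = 68.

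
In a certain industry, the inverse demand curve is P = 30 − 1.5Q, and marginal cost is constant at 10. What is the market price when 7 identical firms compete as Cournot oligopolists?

In a 7-firm Cournot equilibrium, symmetry and the first-order condition give q = (30 − 10)/(12) = 5/3. So Q = 35/3 and P = 12.5.

P = 12.5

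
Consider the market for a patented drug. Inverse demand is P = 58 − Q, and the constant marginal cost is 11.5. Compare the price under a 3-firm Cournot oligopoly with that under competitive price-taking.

Cournot with 3 identical firms: the symmetric best-response condition is 58 − 4q = 11.5. Each firm produces q = 11.625, total output Q = 34.875, price P = 23.125.
Under competition P = MC = 11.5, so Q = (58 − 11.5)/1 = 46.5.

Cournot: P = 23.125; Competition: P = 11.5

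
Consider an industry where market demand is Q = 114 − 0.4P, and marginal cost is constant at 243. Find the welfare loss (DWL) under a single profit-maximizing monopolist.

DWL = 88.2

Inverting demand: P = 285 − 2.5Q.
Under competition P = MC = 243, so Q = (285 − 243)/2.5 = 16.8.
A monopolist chooses Q where MR = MC. MR = 285 − 5Q; setting this equal to 243 gives Q = 8.4 and P = 264.
DWL is the triangle between Q = 8.4 and Q = 16.8: ½·(16.8 − 8.4)·(264 − 243) = 88.2.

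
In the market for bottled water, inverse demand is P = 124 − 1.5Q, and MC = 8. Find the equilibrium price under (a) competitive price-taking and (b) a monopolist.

Competition: P = 8; Monopoly: P = 66

Competitive firms price at marginal cost: P = 8, giving Q = 232/3.
Monopoly sets MR = MC: 124 − 3Q = 8 ⇒ Q = 116/3, P = 124 − 1.5·116/3 = 66.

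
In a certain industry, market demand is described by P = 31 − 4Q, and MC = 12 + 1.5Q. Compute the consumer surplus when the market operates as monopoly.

Monopoly sets MR = MC: 31 − 8Q = 12 + 1.5Q ⇒ Q = 2, P = 31 − 4·2 = 23.
CS = ½·(31 − 23)·2 = 8.

CS = 8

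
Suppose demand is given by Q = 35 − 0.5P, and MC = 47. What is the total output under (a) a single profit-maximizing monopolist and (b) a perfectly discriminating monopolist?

Monopoly: Q = 5.75; Perfect PD: Q = 11.5

Inverting demand: P = 70 − 2Q.
A monopolist chooses Q where MR = MC. MR = 70 − 4Q; setting this equal to 47 gives Q = 5.75 and P = 58.5.
With perfect price discrimination, output is the efficient level Q = 11.5 (where demand meets MC), but every buyer pays their willingness to pay: CS = 0 and PS = total surplus.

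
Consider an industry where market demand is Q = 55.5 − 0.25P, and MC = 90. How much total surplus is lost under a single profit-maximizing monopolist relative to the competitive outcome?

Inverting demand: P = 222 − 4Q.
Competitive firms price at marginal cost: P = 90, giving Q = 33.
Monopoly sets MR = MC: 222 − 8Q = 90 ⇒ Q = 16.5, P = 222 − 4·16.5 = 156.
DWL is the triangle between Q = 16.5 and Q = 33: ½·(33 − 16.5)·(156 − 90) = 544.5.

DWL = 544.5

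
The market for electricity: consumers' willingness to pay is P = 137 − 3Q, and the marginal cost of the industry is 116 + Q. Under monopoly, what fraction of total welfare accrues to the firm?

Monopoly sets MR = MC: 137 − 6Q = 116 + Q ⇒ Q = 3, P = 137 − 3·3 = 128.
CS = ½·(137 − 128)·3 = 13.5.
PS = P·Q − VC(Q) = 128·3 − (116·3 + ½·1·3²) = 31.5.
Share captured = PS/TS = 31.5/45 = 0.7.

PS/TS = 0.7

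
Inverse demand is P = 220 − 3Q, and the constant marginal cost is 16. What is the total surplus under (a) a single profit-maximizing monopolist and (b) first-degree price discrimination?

Monopoly: TS = 5202; Perfect PD: TS = 6936

A monopolist chooses Q where MR = MC. MR = 220 − 6Q; setting this equal to 16 gives Q = 34 and P = 118.
CS = ½·(220 − 118)·34 = 1734; PS = (118 − 16)·34 = 3468; TS = 5202.
Under first-degree price discrimination the firm charges each unit its demand price and produces up to where P = MC, i.e. Q = 68. Consumer surplus is zero; producer surplus equals total surplus.
TS = 6936 (equal to competitive TS).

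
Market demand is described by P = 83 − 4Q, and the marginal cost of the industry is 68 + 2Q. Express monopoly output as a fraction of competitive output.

Q_m/Q_c = 0.6

The monopolist equates marginal revenue to marginal cost: 83 − 8Q = 68 + 2Q, so Q = 1.5. From demand, P = 77.
Under competition P = MC: 83 − 4Q = 68 + 2Q ⇒ Q = 2.5, P = 73.
Ratio Q_m/Q_c = 1.5/2.5 = 0.6.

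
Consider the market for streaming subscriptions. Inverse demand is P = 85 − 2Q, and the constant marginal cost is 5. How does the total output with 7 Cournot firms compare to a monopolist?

With 7 symmetric Cournot firms, each firm's FOC gives 85 − 16q = 5, so q = 5, Q = 7·5 = 35, and P = 15.
Monopoly sets MR = MC: 85 − 4Q = 5 ⇒ Q = 20, P = 85 − 2·20 = 45.

Cournot: Q = 35; Monopoly: Q = 20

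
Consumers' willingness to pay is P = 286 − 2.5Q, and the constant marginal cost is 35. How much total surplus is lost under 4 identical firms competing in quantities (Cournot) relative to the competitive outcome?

DWL = 504.008

Under competition P = MC = 35, so Q = (286 − 35)/2.5 = 100.4.
In a 4-firm Cournot equilibrium, symmetry and the first-order condition give q = (286 − 35)/(12.5) = 20.08. So Q = 80.32 and P = 85.2.
DWL is the triangle between Q = 80.32 and Q = 100.4: ½·(100.4 − 80.32)·(85.2 − 35) = 504.008.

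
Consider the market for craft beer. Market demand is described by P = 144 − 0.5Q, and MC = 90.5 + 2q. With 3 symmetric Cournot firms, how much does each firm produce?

With 3 symmetric Cournot firms, each firm's FOC gives 144 − 2q = 90.5 + 2q, so q = 13.375, Q = 3·13.375 = 40.125, and P = 1983/16.

q_i = 13.375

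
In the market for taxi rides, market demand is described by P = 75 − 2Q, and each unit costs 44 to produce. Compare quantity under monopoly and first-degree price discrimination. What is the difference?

Monopoly sets MR = MC: 75 − 4Q = 44 ⇒ Q = 7.75, P = 75 − 2·7.75 = 59.5.
Under first-degree price discrimination the firm charges each unit its demand price and produces up to where P = MC, i.e. Q = 15.5. Consumer surplus is zero; producer surplus equals total surplus.
Change in quantity: 15.5 − 7.75 = 7.75.

Quantity rises by 7.75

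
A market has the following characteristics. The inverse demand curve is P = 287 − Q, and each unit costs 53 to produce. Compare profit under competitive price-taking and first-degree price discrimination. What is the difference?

π rises by 27378

Competitive firms price at marginal cost: P = 53, giving Q = 234.
Profit = (53 − 53)·234 = 0.
Under first-degree price discrimination the firm charges each unit its demand price and produces up to where P = MC, i.e. Q = 234. Consumer surplus is zero; producer surplus equals total surplus.
PS equals the full surplus area, 27378. Profit = 27378 = 27378.
Change in profit: 27378 − 0 = 27378.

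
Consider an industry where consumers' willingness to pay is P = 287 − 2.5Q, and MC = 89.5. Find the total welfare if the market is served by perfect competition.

TS = 7801.25

Competitive firms price at marginal cost: P = 89.5, giving Q = 79.
CS = ½·(287 − 89.5)·79 = 7801.25; PS = (89.5 − 89.5)·79 = 0; TS = 7801.25.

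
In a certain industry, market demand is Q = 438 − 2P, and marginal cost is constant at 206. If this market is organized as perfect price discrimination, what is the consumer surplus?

Inverting demand: P = 219 − 0.5Q.
A perfectly discriminating monopolist sells every unit with P(Q) ≥ MC(Q), so output equals the competitive quantity Q = 26. Each buyer pays their reservation price, so CS = 0 and the firm captures all surplus.
CS = 0.

CS = 0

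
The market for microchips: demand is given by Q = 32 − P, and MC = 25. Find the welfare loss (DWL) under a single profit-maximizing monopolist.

DWL = 6.125

Inverting demand: P = 32 − Q.
Under competition P = MC = 25, so Q = (32 − 25)/1 = 7.
A monopolist chooses Q where MR = MC. MR = 32 − 2Q; setting this equal to 25 gives Q = 3.5 and P = 28.5.
DWL is the triangle between Q = 3.5 and Q = 7: ½·(7 − 3.5)·(28.5 − 25) = 6.125.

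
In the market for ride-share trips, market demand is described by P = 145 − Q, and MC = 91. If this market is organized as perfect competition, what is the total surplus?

Under competition P = MC = 91, so Q = (145 − 91)/1 = 54.
CS = ½·(145 − 91)·54 = 1458; PS = (91 − 91)·54 = 0; TS = 1458.

TS = 1458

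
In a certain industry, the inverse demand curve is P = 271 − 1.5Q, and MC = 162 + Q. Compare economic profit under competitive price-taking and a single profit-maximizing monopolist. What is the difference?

Economic profit rises by 534.645

Competitive equilibrium sets price equal to marginal cost: 271 − 1.5Q = 162 + Q, so Q = 43.6 and P = 205.6.
Profit = 205.6·43.6 − (162·43.6 + ½·1·43.6²) = 950.48.
The monopolist equates marginal revenue to marginal cost: 271 − 3Q = 162 + Q, so Q = 27.25. From demand, P = 230.125.
Profit = 230.125·27.25 − (162·27.25 + ½·1·27.25²) = 1485.125.
Change in economic profit: 1485.125 − 950.48 = 534.645.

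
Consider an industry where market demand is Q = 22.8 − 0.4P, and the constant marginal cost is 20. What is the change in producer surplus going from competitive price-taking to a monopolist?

PS rises by 136.9

Inverting demand: P = 57 − 2.5Q.
Competitive firms price at marginal cost: P = 20, giving Q = 14.8.
PS = (20 − 20)·14.8 = 0.
The monopolist equates marginal revenue to marginal cost: 57 − 5Q = 20, so Q = 7.4. From demand, P = 38.5.
PS = (38.5 − 20)·7.4 = 136.9.
Change in producer surplus: 136.9 − 0 = 136.9.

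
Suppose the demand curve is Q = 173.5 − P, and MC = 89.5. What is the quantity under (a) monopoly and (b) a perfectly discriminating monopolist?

Inverting demand: P = 173.5 − Q.
Monopoly sets MR = MC: 173.5 − 2Q = 89.5 ⇒ Q = 42, P = 173.5 − 42 = 131.5.
With perfect price discrimination, output is the efficient level Q = 84 (where demand meets MC), but every buyer pays their willingness to pay: CS = 0 and PS = total surplus.

Monopoly: Q = 42; Perfect PD: Q = 84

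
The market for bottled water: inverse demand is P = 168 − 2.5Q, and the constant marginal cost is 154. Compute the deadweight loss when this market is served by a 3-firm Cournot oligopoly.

Under competition P = MC = 154, so Q = (168 − 154)/2.5 = 5.6.
With 3 symmetric Cournot firms, each firm's FOC gives 168 − 10q = 154, so q = 1.4, Q = 3·1.4 = 4.2, and P = 157.5.
DWL is the triangle between Q = 4.2 and Q = 5.6: ½·(5.6 − 4.2)·(157.5 − 154) = 2.45.

DWL = 2.45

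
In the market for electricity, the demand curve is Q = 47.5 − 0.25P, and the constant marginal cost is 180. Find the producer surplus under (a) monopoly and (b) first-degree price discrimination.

Monopoly: PS = 6.25; Perfect PD: PS = 12.5

Inverting demand: P = 190 − 4Q.
Monopoly sets MR = MC: 190 − 8Q = 180 ⇒ Q = 1.25, P = 190 − 4·1.25 = 185.
PS = (185 − 180)·1.25 = 6.25.
With perfect price discrimination, output is the efficient level Q = 2.5 (where demand meets MC), but every buyer pays their willingness to pay: CS = 0 and PS = total surplus.
PS = ½·(190 − 180)·2.5 = 12.5.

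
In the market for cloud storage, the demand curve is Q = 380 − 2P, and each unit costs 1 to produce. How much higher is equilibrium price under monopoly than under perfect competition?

Equilibrium price rises by 94.5

Inverting demand: P = 190 − 0.5Q.
Perfect competition: P = MC = 1, so 190 − 0.5Q = 1 and Q = 378.
The monopolist equates marginal revenue to marginal cost: 190 − Q = 1, so Q = 189. From demand, P = 95.5.
Change in equilibrium price: 95.5 − 1 = 94.5.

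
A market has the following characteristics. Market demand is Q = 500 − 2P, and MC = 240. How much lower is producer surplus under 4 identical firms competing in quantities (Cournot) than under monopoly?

Inverting demand: P = 250 − 0.5Q.
A monopolist chooses Q where MR = MC. MR = 250 − Q; setting this equal to 240 gives Q = 10 and P = 245.
PS = (245 − 240)·10 = 50.
In a 4-firm Cournot equilibrium, symmetry and the first-order condition give q = (250 − 240)/(2.5) = 4. So Q = 16 and P = 242.
PS = (242 − 240)·16 = 32.
Change in producer surplus: 32 − 50 = −18.

PS falls by 18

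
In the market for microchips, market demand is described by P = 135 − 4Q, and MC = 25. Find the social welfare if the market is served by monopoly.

Monopoly sets MR = MC: 135 − 8Q = 25 ⇒ Q = 13.75, P = 135 − 4·13.75 = 80.
CS = ½·(135 − 80)·13.75 = 378.125; PS = (80 − 25)·13.75 = 756.25; TS = 1134.375.

TS = 1134.375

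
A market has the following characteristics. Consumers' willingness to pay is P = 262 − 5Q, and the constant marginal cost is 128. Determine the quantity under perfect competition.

Q = 26.8

Perfect competition: P = MC = 128, so 262 − 5Q = 128 and Q = 26.8.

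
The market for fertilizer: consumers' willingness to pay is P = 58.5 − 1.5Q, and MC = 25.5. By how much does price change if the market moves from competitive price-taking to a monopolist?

Perfect competition: P = MC = 25.5, so 58.5 − 1.5Q = 25.5 and Q = 22.
A monopolist chooses Q where MR = MC. MR = 58.5 − 3Q; setting this equal to 25.5 gives Q = 11 and P = 42.
Change in price: 42 − 25.5 = 16.5.

Price rises by 16.5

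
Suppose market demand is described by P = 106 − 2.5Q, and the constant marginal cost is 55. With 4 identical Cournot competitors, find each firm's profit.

π_i = 41.616

In a 4-firm Cournot equilibrium, symmetry and the first-order condition give q = (106 − 55)/(12.5) = 4.08. So Q = 16.32 and P = 65.2.
Each firm's profit = (65.2 − 55)·4.08 = 41.616.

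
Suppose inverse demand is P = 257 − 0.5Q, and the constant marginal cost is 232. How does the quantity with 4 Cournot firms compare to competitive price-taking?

Cournot: Q = 40; Competition: Q = 50

With 4 symmetric Cournot firms, each firm's FOC gives 257 − 2.5q = 232, so q = 10, Q = 4·10 = 40, and P = 237.
Competitive firms price at marginal cost: P = 232, giving Q = 50.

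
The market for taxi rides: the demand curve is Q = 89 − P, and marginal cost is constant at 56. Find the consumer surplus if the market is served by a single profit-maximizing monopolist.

CS = 136.125

Inverting demand: P = 89 − Q.
Monopoly sets MR = MC: 89 − 2Q = 56 ⇒ Q = 16.5, P = 89 − 16.5 = 72.5.
CS = ½·(89 − 72.5)·16.5 = 136.125.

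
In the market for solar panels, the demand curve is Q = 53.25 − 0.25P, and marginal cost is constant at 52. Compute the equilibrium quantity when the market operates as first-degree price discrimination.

Inverting demand: P = 213 − 4Q.
A perfectly discriminating monopolist sells every unit with P(Q) ≥ MC(Q), so output equals the competitive quantity Q = 40.25. Each buyer pays their reservation price, so CS = 0 and the firm captures all surplus.

Q = 40.25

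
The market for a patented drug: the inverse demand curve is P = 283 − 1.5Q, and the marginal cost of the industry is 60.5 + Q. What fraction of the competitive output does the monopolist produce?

The monopolist equates marginal revenue to marginal cost: 283 − 3Q = 60.5 + Q, so Q = 55.625. From demand, P = 3193/16.
Competitive equilibrium sets price equal to marginal cost: 283 − 1.5Q = 60.5 + Q, so Q = 89 and P = 149.5.
Ratio Q_m/Q_c = 55.625/89 = 0.625.

Q_m/Q_c = 0.625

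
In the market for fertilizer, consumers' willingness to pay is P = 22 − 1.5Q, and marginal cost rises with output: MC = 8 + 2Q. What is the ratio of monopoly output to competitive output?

Q_m/Q_c = 0.7

A monopolist chooses Q where MR = MC. MR = 22 − 3Q; setting this equal to 8 + 2Q gives Q = 2.8 and P = 17.8.
Competitive equilibrium sets price equal to marginal cost: 22 − 1.5Q = 8 + 2Q, so Q = 4 and P = 16.
Ratio Q_m/Q_c = 2.8/4 = 0.7.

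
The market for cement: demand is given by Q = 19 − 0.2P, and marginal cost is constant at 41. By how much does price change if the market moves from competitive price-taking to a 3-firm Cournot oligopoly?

Inverting demand: P = 95 − 5Q.
Perfect competition: P = MC = 41, so 95 − 5Q = 41 and Q = 10.8.
Cournot with 3 identical firms: the symmetric best-response condition is 95 − 20q = 41. Each firm produces q = 2.7, total output Q = 8.1, price P = 54.5.
Change in price: 54.5 − 41 = 13.5.

P rises by 13.5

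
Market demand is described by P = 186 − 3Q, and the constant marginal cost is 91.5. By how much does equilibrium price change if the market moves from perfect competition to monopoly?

Competitive firms price at marginal cost: P = 91.5, giving Q = 31.5.
Monopoly sets MR = MC: 186 − 6Q = 91.5 ⇒ Q = 15.75, P = 186 − 3·15.75 = 138.75.
Change in equilibrium price: 138.75 − 91.5 = 47.25.

P rises by 47.25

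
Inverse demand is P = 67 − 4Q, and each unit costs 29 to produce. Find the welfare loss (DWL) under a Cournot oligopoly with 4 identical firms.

DWL = 7.22

Perfect competition: P = MC = 29, so 67 − 4Q = 29 and Q = 9.5.
With 4 symmetric Cournot firms, each firm's FOC gives 67 − 20q = 29, so q = 1.9, Q = 4·1.9 = 7.6, and P = 36.6.
DWL is the triangle between Q = 7.6 and Q = 9.5: ½·(9.5 − 7.6)·(36.6 − 29) = 7.22.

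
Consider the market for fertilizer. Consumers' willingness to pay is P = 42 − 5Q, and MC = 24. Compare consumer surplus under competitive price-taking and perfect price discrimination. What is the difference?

Perfect competition: P = MC = 24, so 42 − 5Q = 24 and Q = 3.6.
CS = ½·(42 − 24)·3.6 = 32.4.
A perfectly discriminating monopolist sells every unit with P(Q) ≥ MC(Q), so output equals the competitive quantity Q = 3.6. Each buyer pays their reservation price, so CS = 0 and the firm captures all surplus.
CS = 0.
Change in consumer surplus: 0 − 32.4 = −32.4.

CS falls by 32.4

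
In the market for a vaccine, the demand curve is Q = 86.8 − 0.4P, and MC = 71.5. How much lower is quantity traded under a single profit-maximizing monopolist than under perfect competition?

Inverting demand: P = 217 − 2.5Q.
Competitive firms price at marginal cost: P = 71.5, giving Q = 58.2.
A monopolist chooses Q where MR = MC. MR = 217 − 5Q; setting this equal to 71.5 gives Q = 29.1 and P = 144.25.
Change in quantity traded: 29.1 − 58.2 = −29.1.

Quantity traded falls by 29.1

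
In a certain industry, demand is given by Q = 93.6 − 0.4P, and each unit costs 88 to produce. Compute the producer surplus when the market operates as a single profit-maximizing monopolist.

Inverting demand: P = 234 − 2.5Q.
A monopolist chooses Q where MR = MC. MR = 234 − 5Q; setting this equal to 88 gives Q = 29.2 and P = 161.
PS = (161 − 88)·29.2 = 2131.6.

PS = 2131.6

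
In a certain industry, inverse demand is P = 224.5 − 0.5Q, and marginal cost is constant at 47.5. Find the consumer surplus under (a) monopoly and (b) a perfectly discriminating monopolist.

Monopoly: CS = 7832.25; Perfect PD: CS = 0

A monopolist chooses Q where MR = MC. MR = 224.5 − Q; setting this equal to 47.5 gives Q = 177 and P = 136.
CS = ½·(224.5 − 136)·177 = 7832.25.
A perfectly discriminating monopolist sells every unit with P(Q) ≥ MC(Q), so output equals the competitive quantity Q = 354. Each buyer pays their reservation price, so CS = 0 and the firm captures all surplus.
CS = 0.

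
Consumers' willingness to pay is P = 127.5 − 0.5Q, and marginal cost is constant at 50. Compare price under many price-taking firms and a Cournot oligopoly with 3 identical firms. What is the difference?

Price rises by 19.375

Competitive firms price at marginal cost: P = 50, giving Q = 155.
With 3 symmetric Cournot firms, each firm's FOC gives 127.5 − 2q = 50, so q = 38.75, Q = 3·38.75 = 116.25, and P = 69.375.
Change in price: 69.375 − 50 = 19.375.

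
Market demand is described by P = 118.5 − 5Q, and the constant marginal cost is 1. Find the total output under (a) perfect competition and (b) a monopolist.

Competition: Q = 23.5; Monopoly: Q = 11.75

Competitive firms price at marginal cost: P = 1, giving Q = 23.5.
The monopolist equates marginal revenue to marginal cost: 118.5 − 10Q = 1, so Q = 11.75. From demand, P = 59.75.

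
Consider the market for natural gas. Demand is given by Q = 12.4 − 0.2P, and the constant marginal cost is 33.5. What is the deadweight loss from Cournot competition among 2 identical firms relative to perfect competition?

Inverting demand: P = 62 − 5Q.
Under competition P = MC = 33.5, so Q = (62 − 33.5)/5 = 5.7.
In a 2-firm Cournot equilibrium, symmetry and the first-order condition give q = (62 − 33.5)/(15) = 1.9. So Q = 3.8 and P = 43.
DWL is the triangle between Q = 3.8 and Q = 5.7: ½·(5.7 − 3.8)·(43 − 33.5) = 9.025.

DWL = 9.025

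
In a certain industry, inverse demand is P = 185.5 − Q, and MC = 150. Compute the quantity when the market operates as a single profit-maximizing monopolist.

Q = 17.75

A monopolist chooses Q where MR = MC. MR = 185.5 − 2Q; setting this equal to 150 gives Q = 17.75 and P = 167.75.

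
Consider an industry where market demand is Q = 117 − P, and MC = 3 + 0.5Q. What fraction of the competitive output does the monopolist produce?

Q_m/Q_c = 0.6

Inverting demand: P = 117 − Q.
A monopolist chooses Q where MR = MC. MR = 117 − 2Q; setting this equal to 3 + 0.5Q gives Q = 45.6 and P = 71.4.
Under competition P = MC: 117 − Q = 3 + 0.5Q ⇒ Q = 76, P = 41.
Ratio Q_m/Q_c = 45.6/76 = 0.6.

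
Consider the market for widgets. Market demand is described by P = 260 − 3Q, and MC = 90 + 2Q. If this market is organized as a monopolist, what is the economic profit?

Profit = 1806.25

The monopolist equates marginal revenue to marginal cost: 260 − 6Q = 90 + 2Q, so Q = 21.25. From demand, P = 196.25.
Profit = 196.25·21.25 − (90·21.25 + ½·2·21.25²) = 1806.25.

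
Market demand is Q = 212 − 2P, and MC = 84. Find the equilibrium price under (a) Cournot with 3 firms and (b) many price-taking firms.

Cournot: P = 89.5; Competition: P = 84

Inverting demand: P = 106 − 0.5Q.
In a 3-firm Cournot equilibrium, symmetry and the first-order condition give q = (106 − 84)/(2) = 11. So Q = 33 and P = 89.5.
Under competition P = MC = 84, so Q = (106 − 84)/0.5 = 44.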